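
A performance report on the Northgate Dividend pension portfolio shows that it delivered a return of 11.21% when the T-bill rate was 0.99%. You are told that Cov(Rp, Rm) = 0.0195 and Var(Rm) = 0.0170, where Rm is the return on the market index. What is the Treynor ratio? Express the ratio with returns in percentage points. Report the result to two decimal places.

β = Cov / Var = 0.0195 / 0.0170 = 1.1471
Treynor = (Rp − Rf) / β = (11.21% − 0.99%) / 1.1471 = 10.22 / 1.1471 = 8.9094

8.91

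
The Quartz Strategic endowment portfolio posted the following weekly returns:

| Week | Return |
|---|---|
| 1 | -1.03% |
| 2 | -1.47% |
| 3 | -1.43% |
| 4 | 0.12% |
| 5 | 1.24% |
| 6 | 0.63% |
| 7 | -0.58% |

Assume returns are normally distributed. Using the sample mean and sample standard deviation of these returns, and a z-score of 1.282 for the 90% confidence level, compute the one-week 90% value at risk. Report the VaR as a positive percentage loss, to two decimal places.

μ = (-1.03 − 1.47 − 1.43 + 0.12 + 1.24 + 0.63 − 0.58) / 7 = -2.520 / 7 = -0.3600%
Σ(r − μ)² = (-1.03 − (-0.3600))² + (-1.47 − (-0.3600))² + (-1.43 − (-0.3600))² + … = 6.6448
sample σ = √(6.6448 / 6) = √1.1075 = 1.0524%
VaR = −(μ − z·σ) = −(-0.3600 − 1.282 × 1.0524) = −(-1.7092) = 1.7092%

1.71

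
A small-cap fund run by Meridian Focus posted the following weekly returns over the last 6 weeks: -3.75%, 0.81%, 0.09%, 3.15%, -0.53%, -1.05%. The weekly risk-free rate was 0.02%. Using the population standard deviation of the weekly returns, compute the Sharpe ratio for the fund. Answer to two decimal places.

Mean return r̄ = -1.280 / 6 = -0.2133%
Σ(r − r̄)² = 25.7595; population σ = √(25.7595/6) = 2.0720%
Sharpe = (r̄ − rf) / σ = (-0.2133 − 0.02) / 2.0720 = -0.2333 / 2.0720 = -0.1126

-0.11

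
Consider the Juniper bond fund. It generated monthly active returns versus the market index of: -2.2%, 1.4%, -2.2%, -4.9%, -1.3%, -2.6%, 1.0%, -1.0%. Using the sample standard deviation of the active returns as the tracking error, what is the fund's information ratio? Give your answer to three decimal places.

r̄ = (-2.2 + 1.4 − 2.2 − 4.9 − 1.3 − 2.6 + 1 − 1) / 8 = -1.4750%
Σ(r − r̄)² = 28.6950; sample σ = √(28.6950/7) = 2.0247%
IR = r̄ / tracking error = -1.4750 / 2.0247 = -0.7285

-0.729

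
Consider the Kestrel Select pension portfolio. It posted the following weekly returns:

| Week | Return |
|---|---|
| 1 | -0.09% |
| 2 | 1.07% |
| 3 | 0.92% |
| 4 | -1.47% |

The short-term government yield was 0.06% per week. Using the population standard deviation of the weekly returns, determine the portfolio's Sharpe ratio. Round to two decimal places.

r̄ = (-0.09 + 1.07 + 0.92 − 1.47) / 4 = 0.1075%
Σ(r − r̄)² = 4.1141; population σ = √(4.1141/4) = 1.0142%
Sharpe = (r̄ − rf) / σ = (0.1075 − 0.06) / 1.0142 = 0.0475 / 1.0142 = 0.0468

0.05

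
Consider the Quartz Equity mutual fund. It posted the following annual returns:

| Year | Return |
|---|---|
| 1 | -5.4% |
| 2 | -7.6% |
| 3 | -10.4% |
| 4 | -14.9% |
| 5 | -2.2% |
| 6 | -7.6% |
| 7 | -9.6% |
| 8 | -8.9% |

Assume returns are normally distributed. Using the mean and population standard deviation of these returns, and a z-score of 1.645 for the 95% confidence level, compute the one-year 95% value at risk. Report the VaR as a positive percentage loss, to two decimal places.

14.04

Mean return r̄ = -66.60 / 8 = -8.3250%
Population std dev = √[96.6150 / 8] = 3.4752%
VaR = −(r̄ − z·σ) = −(-8.3250 − 1.645 × 3.4752) = −(-14.0417) = 14.0417%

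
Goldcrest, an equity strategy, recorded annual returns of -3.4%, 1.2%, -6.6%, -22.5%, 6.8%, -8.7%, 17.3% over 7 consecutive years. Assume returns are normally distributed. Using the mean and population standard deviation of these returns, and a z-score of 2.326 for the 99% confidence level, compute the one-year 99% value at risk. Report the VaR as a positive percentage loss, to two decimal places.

Mean return r̄ = -15.90 / 7 = -2.2714%
Σ(r − r̄)² = 947.9143; population σ = √(947.9143/7) = 11.6369%
VaR = −(r̄ − z·σ) = −(-2.2714 − 2.326 × 11.6369) = −(-29.3388) = 29.3388%

29.34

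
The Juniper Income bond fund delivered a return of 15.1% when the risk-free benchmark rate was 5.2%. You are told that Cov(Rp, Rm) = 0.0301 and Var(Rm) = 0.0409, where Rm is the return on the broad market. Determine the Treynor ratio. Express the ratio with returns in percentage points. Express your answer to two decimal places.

β = Cov / Var = 0.0301 / 0.0409 = 0.7359
Treynor = (Rp − Rf) / β = (15.1% − 5.2%) / 0.7359 = 9.90 / 0.7359 = 13.4529

13.45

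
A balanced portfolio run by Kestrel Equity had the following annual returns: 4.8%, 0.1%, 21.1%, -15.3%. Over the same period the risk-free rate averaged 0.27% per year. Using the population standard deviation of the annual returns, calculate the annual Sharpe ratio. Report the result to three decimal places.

Mean return r̄ = 10.70 / 4 = 2.6750%
Population std dev = √[673.7275 / 4] = 12.9781%
Sharpe = (r̄ − rf) / σ = (2.6750 − 0.27) / 12.9781 = 2.4050 / 12.9781 = 0.1853

0.185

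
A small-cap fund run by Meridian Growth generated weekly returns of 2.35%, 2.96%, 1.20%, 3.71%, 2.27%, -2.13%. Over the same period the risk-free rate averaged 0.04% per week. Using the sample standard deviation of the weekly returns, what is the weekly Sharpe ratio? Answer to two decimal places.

Mean return μ = 10.360 / 6 = 1.7267%
Sample std dev = √[21.2897 / 5] = 2.0635%
Sharpe = (μ − rf) / σ = (1.7267 − 0.04) / 2.0635 = 1.6867 / 2.0635 = 0.8174

0.82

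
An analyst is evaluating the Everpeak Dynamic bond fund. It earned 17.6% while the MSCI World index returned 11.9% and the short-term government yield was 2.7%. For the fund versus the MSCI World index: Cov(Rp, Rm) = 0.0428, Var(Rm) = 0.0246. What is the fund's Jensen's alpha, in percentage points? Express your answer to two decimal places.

β = Cov / Var = 0.0428 / 0.0246 = 1.7398
E[R] = Rf + β(Rm − Rf) = 2.7% + 1.7398 × (11.9% − 2.7%) = 18.7062%
α = Rp − E[R] = 17.6% − 18.7062% = -1.1062

-1.11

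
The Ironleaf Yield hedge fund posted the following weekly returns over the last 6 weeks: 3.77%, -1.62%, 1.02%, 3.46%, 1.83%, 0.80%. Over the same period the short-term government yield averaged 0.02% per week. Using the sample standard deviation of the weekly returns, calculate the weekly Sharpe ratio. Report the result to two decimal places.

0.77

r̄ = (3.77 − 1.62 + 1.02 + 3.46 + 1.83 + 0.8) / 6 = 9.260 / 6 = 1.5433%
Sample std dev = √[19.5469 / 5] = 1.9772%
Sharpe = (r̄ − rf) / σ = (1.5433 − 0.02) / 1.9772 = 1.5233 / 1.9772 = 0.7704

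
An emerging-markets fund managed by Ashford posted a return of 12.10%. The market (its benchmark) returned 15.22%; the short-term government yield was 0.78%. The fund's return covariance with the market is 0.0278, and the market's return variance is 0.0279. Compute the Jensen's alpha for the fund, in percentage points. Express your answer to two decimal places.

β = Cov / Var = 0.0278 / 0.0279 = 0.9964
E[R] = Rf + β(Rm − Rf) = 0.78% + 0.9964 × (15.22% − 0.78%) = 15.1680%
α = Rp − E[R] = 12.10% − 15.1680% = -3.0680

-3.07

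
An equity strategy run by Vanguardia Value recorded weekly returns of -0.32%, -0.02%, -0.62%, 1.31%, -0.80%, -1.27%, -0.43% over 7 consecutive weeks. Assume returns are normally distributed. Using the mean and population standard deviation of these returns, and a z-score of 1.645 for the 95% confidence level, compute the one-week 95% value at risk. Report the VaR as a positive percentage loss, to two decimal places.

1.55

μ = (-0.32 − 0.02 − 0.62 + 1.31 − 0.8 − 1.27 − 0.43) / 7 = -0.3071%
Population std dev = √[3.9807 / 7] = 0.7541%
VaR = −(μ − z·σ) = −(-0.3071 − 1.645 × 0.7541) = −(-1.5476) = 1.5476%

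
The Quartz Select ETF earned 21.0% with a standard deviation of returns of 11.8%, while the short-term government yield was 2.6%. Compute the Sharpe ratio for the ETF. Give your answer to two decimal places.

Sharpe = (Rp − Rf) / σp = (21.0% − 2.6%) / 11.8% = 18.40% / 11.8% = 1.5593

1.56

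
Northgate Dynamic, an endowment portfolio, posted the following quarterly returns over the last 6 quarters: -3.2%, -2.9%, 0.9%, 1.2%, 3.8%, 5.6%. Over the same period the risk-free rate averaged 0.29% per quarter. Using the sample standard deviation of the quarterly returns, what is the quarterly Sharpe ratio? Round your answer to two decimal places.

0.17

Mean return μ = 5.40 / 6 = 0.9000%
Sample σ = √[Σ(r − μ)² / 5] = √[61.8400 / 5] = √12.3680 = 3.5168%
Sharpe = (μ − rf) / σ = (0.9000 − 0.29) / 3.5168 = 0.6100 / 3.5168 = 0.1735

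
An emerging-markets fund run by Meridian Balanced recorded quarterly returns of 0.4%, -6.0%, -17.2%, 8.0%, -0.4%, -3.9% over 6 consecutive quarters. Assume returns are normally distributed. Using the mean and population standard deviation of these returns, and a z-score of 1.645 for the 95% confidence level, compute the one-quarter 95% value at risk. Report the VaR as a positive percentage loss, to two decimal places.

μ = (0.4 − 6 − 17.2 + 8 − 0.4 − 3.9) / 6 = -19.10 / 6 = -3.1833%
Σ(r − μ)² = 350.5683; population σ = √(350.5683/6) = 7.6438%
VaR = −(μ − z·σ) = −(-3.1833 − 1.645 × 7.6438) = −(-15.7574) = 15.7574%

15.76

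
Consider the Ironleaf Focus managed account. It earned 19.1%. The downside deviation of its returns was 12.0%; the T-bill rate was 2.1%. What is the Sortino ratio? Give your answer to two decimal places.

Sortino = (Rp − Rf) / σd = (19.1% − 2.1%) / 12.0% = 17.00% / 12.0% = 1.4167

1.42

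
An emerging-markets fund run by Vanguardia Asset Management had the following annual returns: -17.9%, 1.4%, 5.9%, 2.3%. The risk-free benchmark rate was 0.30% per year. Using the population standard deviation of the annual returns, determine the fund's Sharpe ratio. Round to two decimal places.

Mean return r̄ = -8.30 / 4 = -2.0750%
Σ(r − r̄)² = (-17.9 − (-2.0750))² + (1.4 − (-2.0750))² + (5.9 − (-2.0750))² + … = 345.2475
σ = √[345.2475 / 4] = 9.2904%
Sharpe = (r̄ − rf) / σ = (-2.0750 − 0.3) / 9.2904 = -2.3750 / 9.2904 = -0.2556

-0.26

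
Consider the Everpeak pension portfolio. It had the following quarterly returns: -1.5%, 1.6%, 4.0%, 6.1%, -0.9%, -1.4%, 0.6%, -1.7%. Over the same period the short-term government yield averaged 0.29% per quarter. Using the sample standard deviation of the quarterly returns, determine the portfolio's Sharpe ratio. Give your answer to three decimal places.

Mean return μ = 6.80 / 8 = 0.8500%
Sample std dev = √[58.2600 / 7] = 2.8849%
Sharpe = (μ − rf) / σ = (0.8500 − 0.29) / 2.8849 = 0.5600 / 2.8849 = 0.1941

0.194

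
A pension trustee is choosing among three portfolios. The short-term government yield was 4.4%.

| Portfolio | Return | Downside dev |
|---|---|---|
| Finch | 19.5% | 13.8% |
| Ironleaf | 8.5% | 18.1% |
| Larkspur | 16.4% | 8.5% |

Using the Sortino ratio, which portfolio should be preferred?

Finch: Sortino ratio = (19.5% − 4.4%) / 13.8% = 1.094
Ironleaf: Sortino ratio = (8.5% − 4.4%) / 18.1% = 0.227
Larkspur: Sortino ratio = (16.4% − 4.4%) / 8.5% = 1.412
Highest: Larkspur (1.412).

Larkspur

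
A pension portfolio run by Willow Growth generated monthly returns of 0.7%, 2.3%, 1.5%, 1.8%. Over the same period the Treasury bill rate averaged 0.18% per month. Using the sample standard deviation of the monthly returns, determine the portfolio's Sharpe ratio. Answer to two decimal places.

Mean return r̄ = 6.30 / 4 = 1.5750%
Σ(r − r̄)² = (0.7 − 1.5750)² + (2.3 − 1.5750)² + (1.5 − 1.5750)² + … = 1.3475
sample σ = √(1.3475 / 3) = √0.4492 = 0.6702%
Sharpe = (r̄ − rf) / σ = (1.5750 − 0.18) / 0.6702 = 1.3950 / 0.6702 = 2.0815

2.08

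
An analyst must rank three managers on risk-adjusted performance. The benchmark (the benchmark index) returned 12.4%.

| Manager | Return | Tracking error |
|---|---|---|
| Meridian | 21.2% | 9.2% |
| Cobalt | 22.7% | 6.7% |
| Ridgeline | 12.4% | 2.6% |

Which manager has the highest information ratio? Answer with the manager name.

Meridian: IR = (21.2% − 12.4%) / 9.2% = 0.957
Cobalt: IR = (22.7% − 12.4%) / 6.7% = 1.537
Ridgeline: IR = (12.4% − 12.4%) / 2.6% = 0.000
Highest: Cobalt (1.537).

Cobalt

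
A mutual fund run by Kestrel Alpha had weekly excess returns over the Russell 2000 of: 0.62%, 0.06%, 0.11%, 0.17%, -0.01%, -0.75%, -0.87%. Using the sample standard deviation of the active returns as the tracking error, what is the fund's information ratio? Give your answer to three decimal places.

μ = (0.62 + 0.06 + 0.11 + 0.17 − 0.01 − 0.75 − 0.87) / 7 = -0.0957%
Σ(r − μ)² = (0.62 − (-0.0957))² + (0.06 − (-0.0957))² + … = 1.6844
σ = √[1.6844 / 6] = 0.5298%
IR = μ / tracking error = -0.0957 / 0.5298 = -0.1806

-0.181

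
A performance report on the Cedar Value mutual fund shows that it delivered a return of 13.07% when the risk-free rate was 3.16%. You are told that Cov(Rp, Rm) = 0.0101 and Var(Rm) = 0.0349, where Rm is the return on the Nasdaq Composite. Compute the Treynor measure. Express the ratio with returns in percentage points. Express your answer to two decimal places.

34.24

β = Cov / Var = 0.0101 / 0.0349 = 0.2894
Treynor = (Rp − Rf) / β = (13.07% − 3.16%) / 0.2894 = 9.91 / 0.2894 = 34.2433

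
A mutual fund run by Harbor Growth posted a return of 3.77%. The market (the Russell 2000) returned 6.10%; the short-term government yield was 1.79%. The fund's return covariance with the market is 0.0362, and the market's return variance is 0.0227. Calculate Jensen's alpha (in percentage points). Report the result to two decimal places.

β = Cov / Var = 0.0362 / 0.0227 = 1.5947
E[R] = Rf + β(Rm − Rf) = 1.79% + 1.5947 × (6.10% − 1.79%) = 8.6632%
α = Rp − E[R] = 3.77% − 8.6632% = -4.8932

-4.89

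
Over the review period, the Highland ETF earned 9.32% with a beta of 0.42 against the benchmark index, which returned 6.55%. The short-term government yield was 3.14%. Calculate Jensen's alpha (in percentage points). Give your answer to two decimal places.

CAPM expected return = Rf + β(Rm − Rf) = 3.14% + 0.42 × (6.55% − 3.14%) = 3.14 + 0.42 × 3.41 = 4.5722%
Jensen's α = Rp − E[R] = 9.32% − 4.5722% = 4.7478

4.75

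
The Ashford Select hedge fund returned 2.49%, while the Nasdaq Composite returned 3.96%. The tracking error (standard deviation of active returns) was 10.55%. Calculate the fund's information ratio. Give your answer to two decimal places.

IR = (Rp − Rb) / TE = (2.49% − 3.96%) / 10.55% = -1.47% / 10.55% = -0.1393

-0.14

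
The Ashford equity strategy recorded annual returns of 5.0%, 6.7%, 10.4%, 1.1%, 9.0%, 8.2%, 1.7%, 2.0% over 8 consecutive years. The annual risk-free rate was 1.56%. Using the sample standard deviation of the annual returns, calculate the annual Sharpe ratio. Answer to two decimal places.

Mean return r̄ = 44.10 / 8 = 5.5125%
Sample σ = √[Σ(r − r̄)² / 7] = √[91.2888 / 7] = √13.0413 = 3.6113%
Sharpe = (r̄ − rf) / σ = (5.5125 − 1.56) / 3.6113 = 3.9525 / 3.6113 = 1.0945

1.09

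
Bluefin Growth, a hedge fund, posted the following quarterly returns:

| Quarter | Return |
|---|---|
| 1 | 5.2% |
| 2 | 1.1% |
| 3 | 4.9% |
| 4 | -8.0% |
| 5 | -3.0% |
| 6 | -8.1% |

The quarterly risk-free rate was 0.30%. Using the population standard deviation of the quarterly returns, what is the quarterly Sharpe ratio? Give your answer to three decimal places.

-0.295

r̄ = (5.2 + 1.1 + 4.9 − 8 − 3 − 8.1) / 6 = -1.3167%
Σ(r − r̄)² = 180.4683; population σ = √(180.4683/6) = 5.4843%
Sharpe = (r̄ − rf) / σ = (-1.3167 − 0.3) / 5.4843 = -1.6167 / 5.4843 = -0.2948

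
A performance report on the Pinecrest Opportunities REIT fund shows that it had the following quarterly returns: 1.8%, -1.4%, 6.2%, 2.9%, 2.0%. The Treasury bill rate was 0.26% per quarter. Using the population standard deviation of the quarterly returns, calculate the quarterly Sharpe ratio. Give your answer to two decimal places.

Mean return r̄ = 11.50 / 5 = 2.3000%
Σ(r − r̄)² = (1.8 − 2.3000)² + (-1.4 − 2.3000)² + … = 29.6000
population σ = √(29.6000 / 5) = √5.9200 = 2.4331%
Sharpe = (r̄ − rf) / σ = (2.3000 − 0.26) / 2.4331 = 2.0400 / 2.4331 = 0.8384

0.84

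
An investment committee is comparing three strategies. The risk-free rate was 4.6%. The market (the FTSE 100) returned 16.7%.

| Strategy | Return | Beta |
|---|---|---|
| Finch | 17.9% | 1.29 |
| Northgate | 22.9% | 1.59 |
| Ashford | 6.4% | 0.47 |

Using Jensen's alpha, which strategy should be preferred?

Northgate

Finch: α = 17.9% − [4.6% + 1.29 × (16.7% − 4.6%)] = -2.309
Northgate: α = 22.9% − [4.6% + 1.59 × (16.7% − 4.6%)] = -0.939
Ashford: α = 6.4% − [4.6% + 0.47 × (16.7% − 4.6%)] = -3.887
Highest: Northgate (-0.939).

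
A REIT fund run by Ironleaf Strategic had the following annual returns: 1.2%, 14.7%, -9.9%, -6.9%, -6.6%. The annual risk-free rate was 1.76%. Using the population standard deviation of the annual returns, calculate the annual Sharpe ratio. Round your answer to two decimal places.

r̄ = (1.2 + 14.7 − 9.9 − 6.9 − 6.6) / 5 = -7.50 / 5 = -1.5000%
Σ(r − r̄)² = 395.4600; population σ = √(395.4600/5) = 8.8934%
Sharpe = (r̄ − rf) / σ = (-1.5000 − 1.76) / 8.8934 = -3.2600 / 8.8934 = -0.3666

-0.37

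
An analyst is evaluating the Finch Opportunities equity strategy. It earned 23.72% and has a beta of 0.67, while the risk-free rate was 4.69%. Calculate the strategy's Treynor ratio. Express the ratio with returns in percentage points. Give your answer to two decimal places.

Treynor = (Rp − Rf) / β = (23.72% − 4.69%) / 0.67 = 19.03 / 0.67 = 28.4030

28.40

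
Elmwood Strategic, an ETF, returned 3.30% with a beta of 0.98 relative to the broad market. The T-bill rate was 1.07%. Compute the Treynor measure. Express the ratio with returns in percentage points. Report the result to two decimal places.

Treynor = (Rp − Rf) / β = (3.30% − 1.07%) / 0.98 = 2.23 / 0.98 = 2.2755

2.28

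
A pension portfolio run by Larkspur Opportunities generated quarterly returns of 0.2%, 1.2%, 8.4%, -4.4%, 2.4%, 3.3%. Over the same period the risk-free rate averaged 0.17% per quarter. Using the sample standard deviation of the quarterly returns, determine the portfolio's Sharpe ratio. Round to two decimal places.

Mean return μ = 11.10 / 6 = 1.8500%
Σ(r − μ)² = (0.2 − 1.8500)² + (1.2 − 1.8500)² + … = 87.5150
sample σ = √(87.5150 / 5) = √17.5030 = 4.1837%
Sharpe = (μ − rf) / σ = (1.8500 − 0.17) / 4.1837 = 1.6800 / 4.1837 = 0.4016

0.40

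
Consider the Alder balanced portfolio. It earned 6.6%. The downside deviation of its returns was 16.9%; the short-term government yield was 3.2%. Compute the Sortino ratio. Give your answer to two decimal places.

0.20

Sortino = (Rp − Rf) / σd = (6.6% − 3.2%) / 16.9% = 3.40% / 16.9% = 0.2012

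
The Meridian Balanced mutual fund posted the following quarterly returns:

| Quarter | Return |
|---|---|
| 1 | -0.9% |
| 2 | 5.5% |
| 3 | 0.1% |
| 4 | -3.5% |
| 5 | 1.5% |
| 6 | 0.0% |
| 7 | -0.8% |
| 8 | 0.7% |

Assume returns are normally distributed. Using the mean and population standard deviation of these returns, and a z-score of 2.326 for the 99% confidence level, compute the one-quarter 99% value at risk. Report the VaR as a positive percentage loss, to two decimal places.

5.24

Mean return μ = 2.60 / 8 = 0.3250%
Σ(r − μ)² = (-0.9 − 0.3250)² + (5.5 − 0.3250)² + … = 45.8550
σ = √[45.8550 / 8] = 2.3941%
VaR = −(μ − z·σ) = −(0.3250 − 2.326 × 2.3941) = −(-5.2437) = 5.2437%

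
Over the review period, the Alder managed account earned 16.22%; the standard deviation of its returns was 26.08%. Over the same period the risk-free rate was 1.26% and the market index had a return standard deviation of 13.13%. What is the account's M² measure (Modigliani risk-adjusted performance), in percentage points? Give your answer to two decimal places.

8.79

Sharpe = (Rp − Rf) / σp = (16.22% − 1.26%) / 26.08% = 0.5736
M² = Rf + Sharpe × σm = 1.26% + 0.5736 × 13.13% = 8.7914%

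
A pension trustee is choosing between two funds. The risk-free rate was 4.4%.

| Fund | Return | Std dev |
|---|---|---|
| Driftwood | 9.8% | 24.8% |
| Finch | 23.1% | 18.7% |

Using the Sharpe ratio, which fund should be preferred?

Driftwood: Sharpe ratio = (9.8% − 4.4%) / 24.8% = 0.218
Finch: Sharpe ratio = (23.1% − 4.4%) / 18.7% = 1.000
Highest: Finch (1.000).

Finch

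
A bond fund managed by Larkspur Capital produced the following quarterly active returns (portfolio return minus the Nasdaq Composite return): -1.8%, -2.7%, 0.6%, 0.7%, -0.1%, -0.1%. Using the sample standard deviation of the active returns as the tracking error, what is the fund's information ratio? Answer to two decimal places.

Mean return μ = -3.40 / 6 = -0.5667%
Sample std dev = √[9.4733 / 5] = 1.3765%
IR = μ / tracking error = -0.5667 / 1.3765 = -0.4117

-0.41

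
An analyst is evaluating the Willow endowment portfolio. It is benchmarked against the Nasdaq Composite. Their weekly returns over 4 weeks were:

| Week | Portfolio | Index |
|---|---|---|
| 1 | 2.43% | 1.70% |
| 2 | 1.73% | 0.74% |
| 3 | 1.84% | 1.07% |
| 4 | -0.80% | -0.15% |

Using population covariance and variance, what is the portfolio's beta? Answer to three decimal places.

r̄p = 1.3000%,  r̄m = 0.8400%
Cov = Σ(rp − r̄p)(rm − r̄m) / 4 = 0.7830
Var(rm) = Σ(rm − r̄m)² / 4 = 0.4457
β = Cov / Var = 0.7830 / 0.4457 = 1.7568

1.757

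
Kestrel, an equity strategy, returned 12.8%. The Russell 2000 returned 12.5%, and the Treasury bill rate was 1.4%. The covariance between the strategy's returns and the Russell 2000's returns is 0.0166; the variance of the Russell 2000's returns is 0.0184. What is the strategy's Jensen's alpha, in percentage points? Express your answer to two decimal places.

1.39

β = Cov / Var = 0.0166 / 0.0184 = 0.9022
E[R] = Rf + β(Rm − Rf) = 1.4% + 0.9022 × (12.5% − 1.4%) = 11.4144%
α = Rp − E[R] = 12.8% − 11.4144% = 1.3856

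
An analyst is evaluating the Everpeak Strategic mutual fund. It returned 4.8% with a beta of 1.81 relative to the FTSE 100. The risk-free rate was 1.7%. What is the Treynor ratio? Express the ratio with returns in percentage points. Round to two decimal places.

1.71

Treynor = (Rp − Rf) / β = (4.8% − 1.7%) / 1.81 = 3.10 / 1.81 = 1.7127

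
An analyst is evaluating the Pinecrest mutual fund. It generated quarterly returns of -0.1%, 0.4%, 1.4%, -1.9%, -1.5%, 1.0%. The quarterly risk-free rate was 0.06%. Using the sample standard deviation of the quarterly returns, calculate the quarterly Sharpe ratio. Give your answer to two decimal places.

r̄ = (-0.1 + 0.4 + 1.4 − 1.9 − 1.5 + 1) / 6 = -0.1167%
Σ(r − r̄)² = (-0.1 − (-0.1167))² + (0.4 − (-0.1167))² + (1.4 − (-0.1167))² + … = 8.9083
σ = √[8.9083 / 5] = 1.3348%
Sharpe = (r̄ − rf) / σ = (-0.1167 − 0.06) / 1.3348 = -0.1767 / 1.3348 = -0.1324

-0.13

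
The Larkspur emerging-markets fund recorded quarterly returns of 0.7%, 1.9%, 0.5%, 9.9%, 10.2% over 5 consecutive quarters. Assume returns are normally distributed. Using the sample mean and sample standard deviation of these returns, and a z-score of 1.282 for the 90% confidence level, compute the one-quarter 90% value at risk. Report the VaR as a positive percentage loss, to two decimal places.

μ = (0.7 + 1.9 + 0.5 + 9.9 + 10.2) / 5 = 23.20 / 5 = 4.6400%
Sample σ = √[Σ(r − μ)² / 4] = √[98.7520 / 4] = √24.6880 = 4.9687%
VaR = −(μ − z·σ) = −(4.6400 − 1.282 × 4.9687) = −(-1.7299) = 1.7299%

1.73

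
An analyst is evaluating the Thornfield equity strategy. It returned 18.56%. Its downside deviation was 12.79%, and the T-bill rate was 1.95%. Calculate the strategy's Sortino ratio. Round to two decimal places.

Sortino = (Rp − Rf) / σd = (18.56% − 1.95%) / 12.79% = 16.61% / 12.79% = 1.2987

1.30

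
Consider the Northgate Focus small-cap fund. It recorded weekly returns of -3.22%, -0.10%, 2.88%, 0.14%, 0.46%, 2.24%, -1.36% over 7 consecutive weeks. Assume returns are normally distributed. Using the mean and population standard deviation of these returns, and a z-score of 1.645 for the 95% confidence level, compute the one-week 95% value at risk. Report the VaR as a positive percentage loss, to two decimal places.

3.00

r̄ = (-3.22 − 0.1 + 2.88 + 0.14 + 0.46 + 2.24 − 1.36) / 7 = 0.1486%
Population std dev = √[25.6167 / 7] = 1.9130%
VaR = −(r̄ − z·σ) = −(0.1486 − 1.645 × 1.9130) = −(-2.9983) = 2.9983%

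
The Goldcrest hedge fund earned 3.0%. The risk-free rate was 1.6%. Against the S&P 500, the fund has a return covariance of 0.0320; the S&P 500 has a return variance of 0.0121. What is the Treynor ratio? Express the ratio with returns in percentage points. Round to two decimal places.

β = Cov / Var = 0.0320 / 0.0121 = 2.6446
Treynor = (Rp − Rf) / β = (3.0% − 1.6%) / 2.6446 = 1.40 / 2.6446 = 0.5294

0.53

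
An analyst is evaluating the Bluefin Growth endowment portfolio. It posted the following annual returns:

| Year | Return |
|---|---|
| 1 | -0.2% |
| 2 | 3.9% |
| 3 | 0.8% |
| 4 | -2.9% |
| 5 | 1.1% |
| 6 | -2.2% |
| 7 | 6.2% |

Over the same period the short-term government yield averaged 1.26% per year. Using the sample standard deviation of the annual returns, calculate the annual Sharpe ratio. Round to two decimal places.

-0.09

Mean return μ = 6.70 / 7 = 0.9571%
Sample σ = √[Σ(r − μ)² / 6] = √[62.3771 / 6] = √10.3962 = 3.2243%
Sharpe = (μ − rf) / σ = (0.9571 − 1.26) / 3.2243 = -0.3029 / 3.2243 = -0.0939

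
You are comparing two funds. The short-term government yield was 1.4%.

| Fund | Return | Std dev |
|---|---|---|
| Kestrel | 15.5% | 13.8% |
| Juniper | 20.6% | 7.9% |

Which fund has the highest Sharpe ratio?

Juniper

Kestrel: Sharpe ratio = (15.5% − 1.4%) / 13.8% = 1.022
Juniper: Sharpe ratio = (20.6% − 1.4%) / 7.9% = 2.430
Highest: Juniper (2.430).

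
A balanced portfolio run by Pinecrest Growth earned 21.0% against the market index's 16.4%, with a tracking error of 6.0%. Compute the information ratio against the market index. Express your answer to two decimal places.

IR = (Rp − Rb) / TE = (21.0% − 16.4%) / 6.0% = 4.60% / 6.0% = 0.7667

0.77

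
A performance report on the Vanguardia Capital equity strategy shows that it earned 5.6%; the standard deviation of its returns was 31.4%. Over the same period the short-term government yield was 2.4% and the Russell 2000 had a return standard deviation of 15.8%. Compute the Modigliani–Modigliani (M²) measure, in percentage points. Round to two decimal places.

4.01

Sharpe = (Rp − Rf) / σp = (5.6% − 2.4%) / 31.4% = 0.1019
M² = Rf + Sharpe × σm = 2.4% + 0.1019 × 15.8% = 4.0100%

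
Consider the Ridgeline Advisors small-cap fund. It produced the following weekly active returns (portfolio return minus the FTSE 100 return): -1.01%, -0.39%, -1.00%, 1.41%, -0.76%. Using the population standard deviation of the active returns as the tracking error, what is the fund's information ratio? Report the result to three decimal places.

-0.385

Mean return r̄ = -1.750 / 5 = -0.3500%
Σ(r − r̄)² = 4.1254; population σ = √(4.1254/5) = 0.9083%
IR = r̄ / tracking error = -0.3500 / 0.9083 = -0.3853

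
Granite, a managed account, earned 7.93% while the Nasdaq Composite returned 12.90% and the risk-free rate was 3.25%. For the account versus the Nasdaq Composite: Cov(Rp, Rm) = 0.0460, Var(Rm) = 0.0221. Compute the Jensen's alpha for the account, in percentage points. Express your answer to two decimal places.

-15.41

β = Cov / Var = 0.0460 / 0.0221 = 2.0814
E[R] = Rf + β(Rm − Rf) = 3.25% + 2.0814 × (12.90% − 3.25%) = 23.3355%
α = Rp − E[R] = 7.93% − 23.3355% = -15.4055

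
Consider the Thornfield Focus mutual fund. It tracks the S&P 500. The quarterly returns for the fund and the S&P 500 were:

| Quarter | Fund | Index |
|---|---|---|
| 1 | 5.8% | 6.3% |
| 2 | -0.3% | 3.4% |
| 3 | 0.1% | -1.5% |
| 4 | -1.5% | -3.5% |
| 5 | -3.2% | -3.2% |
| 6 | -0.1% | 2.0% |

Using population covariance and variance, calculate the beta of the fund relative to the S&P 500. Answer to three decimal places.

0.644

r̄p = 0.1333%,  r̄m = 0.5833%
Cov = Σ(rp − r̄p)(rm − r̄m) / 6 = 8.3656
Var(rm) = Σ(rm − r̄m)² / 6 = 12.9914
β = Cov / Var = 8.3656 / 12.9914 = 0.6439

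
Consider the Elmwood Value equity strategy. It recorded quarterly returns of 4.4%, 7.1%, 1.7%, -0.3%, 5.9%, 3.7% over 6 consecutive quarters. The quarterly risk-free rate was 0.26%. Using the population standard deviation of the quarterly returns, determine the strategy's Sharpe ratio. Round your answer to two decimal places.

1.41

μ = (4.4 + 7.1 + 1.7 − 0.3 + 5.9 + 3.7) / 6 = 3.7500%
Population std dev = √[36.8750 / 6] = 2.4791%
Sharpe = (μ − rf) / σ = (3.7500 − 0.26) / 2.4791 = 3.4900 / 2.4791 = 1.4078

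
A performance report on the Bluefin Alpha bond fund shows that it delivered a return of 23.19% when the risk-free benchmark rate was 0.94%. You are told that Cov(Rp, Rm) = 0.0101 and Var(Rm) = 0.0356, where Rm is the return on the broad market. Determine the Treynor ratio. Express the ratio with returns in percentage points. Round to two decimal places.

78.43

β = Cov / Var = 0.0101 / 0.0356 = 0.2837
Treynor = (Rp − Rf) / β = (23.19% − 0.94%) / 0.2837 = 22.25 / 0.2837 = 78.4279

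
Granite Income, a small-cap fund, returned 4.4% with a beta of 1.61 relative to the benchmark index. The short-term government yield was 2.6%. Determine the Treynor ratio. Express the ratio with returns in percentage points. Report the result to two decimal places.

1.12

Treynor = (Rp − Rf) / β = (4.4% − 2.6%) / 1.61 = 1.80 / 1.61 = 1.1180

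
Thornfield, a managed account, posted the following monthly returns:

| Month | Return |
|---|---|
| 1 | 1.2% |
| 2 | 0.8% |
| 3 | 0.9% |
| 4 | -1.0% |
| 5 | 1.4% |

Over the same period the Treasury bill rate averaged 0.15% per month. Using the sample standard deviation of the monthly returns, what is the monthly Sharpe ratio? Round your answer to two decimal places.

r̄ = (1.2 + 0.8 + 0.9 − 1 + 1.4) / 5 = 3.30 / 5 = 0.6600%
Σ(r − r̄)² = 3.6720; sample σ = √(3.6720/4) = 0.9581%
Sharpe = (r̄ − rf) / σ = (0.6600 − 0.15) / 0.9581 = 0.5100 / 0.9581 = 0.5323

0.53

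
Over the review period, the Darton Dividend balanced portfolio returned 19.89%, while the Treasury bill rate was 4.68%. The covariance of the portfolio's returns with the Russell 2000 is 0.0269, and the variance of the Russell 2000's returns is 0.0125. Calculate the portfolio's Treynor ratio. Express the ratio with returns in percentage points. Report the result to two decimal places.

β = Cov / Var = 0.0269 / 0.0125 = 2.1520
Treynor = (Rp − Rf) / β = (19.89% − 4.68%) / 2.1520 = 15.21 / 2.1520 = 7.0678

7.07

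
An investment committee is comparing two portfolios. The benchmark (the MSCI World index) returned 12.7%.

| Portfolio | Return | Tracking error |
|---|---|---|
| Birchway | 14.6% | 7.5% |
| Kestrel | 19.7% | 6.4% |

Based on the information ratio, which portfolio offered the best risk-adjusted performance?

Kestrel

Birchway: IR = (14.6% − 12.7%) / 7.5% = 0.253
Kestrel: IR = (19.7% − 12.7%) / 6.4% = 1.094
Highest: Kestrel (1.094).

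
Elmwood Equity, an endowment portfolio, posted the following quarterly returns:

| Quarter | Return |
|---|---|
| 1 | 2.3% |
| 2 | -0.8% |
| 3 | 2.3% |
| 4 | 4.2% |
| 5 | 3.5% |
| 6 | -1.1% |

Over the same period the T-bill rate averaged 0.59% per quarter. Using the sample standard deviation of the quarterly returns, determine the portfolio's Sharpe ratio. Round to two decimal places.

Mean return μ = 10.40 / 6 = 1.7333%
Sample σ = √[Σ(r − μ)² / 5] = √[24.2933 / 5] = √4.8587 = 2.2042%
Sharpe = (μ − rf) / σ = (1.7333 − 0.59) / 2.2042 = 1.1433 / 2.2042 = 0.5187

0.52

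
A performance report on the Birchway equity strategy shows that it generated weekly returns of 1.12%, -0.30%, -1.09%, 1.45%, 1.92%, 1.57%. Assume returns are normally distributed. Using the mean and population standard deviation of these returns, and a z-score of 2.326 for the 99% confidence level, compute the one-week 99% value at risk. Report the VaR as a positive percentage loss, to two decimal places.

1.76

r̄ = (1.12 − 0.3 − 1.09 + 1.45 + 1.92 + 1.57) / 6 = 0.7783%
Population σ = √[Σ(r − r̄)² / 6] = √[7.1515 / 6] = √1.1919 = 1.0917%
VaR = −(r̄ − z·σ) = −(0.7783 − 2.326 × 1.0917) = −(-1.7610) = 1.7610%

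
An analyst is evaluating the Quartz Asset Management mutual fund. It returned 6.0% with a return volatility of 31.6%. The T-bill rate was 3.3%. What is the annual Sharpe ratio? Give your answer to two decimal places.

Sharpe = (Rp − Rf) / σp = (6.0% − 3.3%) / 31.6% = 2.70% / 31.6% = 0.0854

0.09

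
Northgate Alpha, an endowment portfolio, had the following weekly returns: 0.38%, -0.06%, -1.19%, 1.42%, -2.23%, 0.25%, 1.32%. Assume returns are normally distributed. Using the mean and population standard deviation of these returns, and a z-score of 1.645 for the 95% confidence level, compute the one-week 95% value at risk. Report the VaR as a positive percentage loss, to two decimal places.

2.02

μ = (0.38 − 0.06 − 1.19 + 1.42 − 2.23 + 0.25 + 1.32) / 7 = -0.0157%
Σ(r − μ)² = 10.3566; population σ = √(10.3566/7) = 1.2164%
VaR = −(μ − z·σ) = −(-0.0157 − 1.645 × 1.2164) = −(-2.0167) = 2.0167%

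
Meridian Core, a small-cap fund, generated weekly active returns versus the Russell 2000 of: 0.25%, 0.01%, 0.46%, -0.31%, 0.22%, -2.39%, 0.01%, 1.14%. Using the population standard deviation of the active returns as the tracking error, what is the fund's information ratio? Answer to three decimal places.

r̄ = (0.25 + 0.01 + 0.46 − 0.31 + 0.22 − 2.39 + 0.01 + 1.14) / 8 = -0.0763%
Σ(r − r̄)² = (0.25 − (-0.0763))² + (0.01 − (-0.0763))² + … = 7.3840
σ = √[7.3840 / 8] = 0.9607%
IR = r̄ / tracking error = -0.0763 / 0.9607 = -0.0794

-0.079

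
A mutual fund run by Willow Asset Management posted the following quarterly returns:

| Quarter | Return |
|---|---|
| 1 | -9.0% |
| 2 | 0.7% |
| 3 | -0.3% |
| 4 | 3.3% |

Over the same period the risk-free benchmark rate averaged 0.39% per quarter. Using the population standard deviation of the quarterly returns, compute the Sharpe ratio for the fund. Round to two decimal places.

-0.37

Mean return r̄ = -5.30 / 4 = -1.3250%
Σ(r − r̄)² = (-9 − (-1.3250))² + (0.7 − (-1.3250))² + (-0.3 − (-1.3250))² + … = 85.4475
σ = √[85.4475 / 4] = 4.6219%
Sharpe = (r̄ − rf) / σ = (-1.3250 − 0.39) / 4.6219 = -1.7150 / 4.6219 = -0.3711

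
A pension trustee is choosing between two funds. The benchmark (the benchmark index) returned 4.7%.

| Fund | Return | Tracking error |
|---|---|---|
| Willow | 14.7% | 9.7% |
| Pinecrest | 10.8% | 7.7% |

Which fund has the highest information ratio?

Willow

Willow: IR = (14.7% − 4.7%) / 9.7% = 1.031
Pinecrest: IR = (10.8% − 4.7%) / 7.7% = 0.792
Highest: Willow (1.031).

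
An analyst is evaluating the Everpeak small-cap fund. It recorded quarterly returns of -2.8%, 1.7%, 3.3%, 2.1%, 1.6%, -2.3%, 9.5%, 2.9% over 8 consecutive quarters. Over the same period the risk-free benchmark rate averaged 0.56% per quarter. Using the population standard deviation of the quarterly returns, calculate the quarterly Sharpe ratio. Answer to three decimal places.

0.406

r̄ = (-2.8 + 1.7 + 3.3 + 2.1 + 1.6 − 2.3 + 9.5 + 2.9) / 8 = 16.00 / 8 = 2.0000%
Σ(r − r̄)² = (-2.8 − 2.0000)² + (1.7 − 2.0000)² + (3.3 − 2.0000)² + … = 100.5400
σ = √[100.5400 / 8] = 3.5451%
Sharpe = (r̄ − rf) / σ = (2.0000 − 0.56) / 3.5451 = 1.4400 / 3.5451 = 0.4062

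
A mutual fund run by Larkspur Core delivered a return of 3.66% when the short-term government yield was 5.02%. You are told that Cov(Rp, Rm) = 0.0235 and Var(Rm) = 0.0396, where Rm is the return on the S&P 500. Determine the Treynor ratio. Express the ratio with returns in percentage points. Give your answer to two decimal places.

-2.29

β = Cov / Var = 0.0235 / 0.0396 = 0.5934
Treynor = (Rp − Rf) / β = (3.66% − 5.02%) / 0.5934 = -1.36 / 0.5934 = -2.2919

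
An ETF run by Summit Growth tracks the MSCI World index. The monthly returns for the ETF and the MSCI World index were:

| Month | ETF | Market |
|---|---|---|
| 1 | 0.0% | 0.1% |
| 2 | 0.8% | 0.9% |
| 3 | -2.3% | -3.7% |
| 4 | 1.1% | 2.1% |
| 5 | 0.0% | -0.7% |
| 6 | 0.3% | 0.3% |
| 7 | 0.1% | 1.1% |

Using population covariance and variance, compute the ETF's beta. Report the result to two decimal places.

r̄p = 0.0000%,  r̄m = 0.0143%
Cov = Σ(rp − r̄p)(rm − r̄m) / 7 = 1.6771
Var(rm) = Σ(rm − r̄m)² / 7 = 2.9584
β = Cov / Var = 1.6771 / 2.9584 = 0.5669

0.57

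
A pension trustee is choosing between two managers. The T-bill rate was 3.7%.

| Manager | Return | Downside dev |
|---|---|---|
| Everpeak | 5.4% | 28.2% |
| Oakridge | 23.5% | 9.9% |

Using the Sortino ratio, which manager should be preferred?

Oakridge

Everpeak: Sortino ratio = (5.4% − 3.7%) / 28.2% = 0.060
Oakridge: Sortino ratio = (23.5% − 3.7%) / 9.9% = 2.000
Highest: Oakridge (2.000).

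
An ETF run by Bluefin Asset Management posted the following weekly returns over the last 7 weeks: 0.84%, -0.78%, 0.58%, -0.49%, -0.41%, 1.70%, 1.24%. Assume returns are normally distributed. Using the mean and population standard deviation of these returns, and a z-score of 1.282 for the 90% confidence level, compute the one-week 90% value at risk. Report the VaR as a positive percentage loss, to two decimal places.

r̄ = (0.84 − 0.78 + 0.58 − 0.49 − 0.41 + 1.7 + 1.24) / 7 = 2.680 / 7 = 0.3829%
Σ(r − r̄)² = (0.84 − 0.3829)² + (-0.78 − 0.3829)² + (0.58 − 0.3829)² + … = 5.4601
σ = √[5.4601 / 7] = 0.8832%
VaR = −(r̄ − z·σ) = −(0.3829 − 1.282 × 0.8832) = −(-0.7494) = 0.7494%

0.75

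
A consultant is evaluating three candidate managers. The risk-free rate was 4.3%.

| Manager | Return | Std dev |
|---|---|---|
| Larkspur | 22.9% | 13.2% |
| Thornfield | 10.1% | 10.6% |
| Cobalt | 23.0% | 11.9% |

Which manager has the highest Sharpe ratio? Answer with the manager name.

Cobalt

Larkspur: Sharpe ratio = (22.9% − 4.3%) / 13.2% = 1.409
Thornfield: Sharpe ratio = (10.1% − 4.3%) / 10.6% = 0.547
Cobalt: Sharpe ratio = (23.0% − 4.3%) / 11.9% = 1.571
Highest: Cobalt (1.571).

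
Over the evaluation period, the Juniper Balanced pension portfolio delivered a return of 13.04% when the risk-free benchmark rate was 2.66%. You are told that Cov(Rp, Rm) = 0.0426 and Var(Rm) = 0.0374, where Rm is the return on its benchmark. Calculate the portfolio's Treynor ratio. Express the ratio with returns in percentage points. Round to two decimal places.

9.11

β = Cov / Var = 0.0426 / 0.0374 = 1.1390
Treynor = (Rp − Rf) / β = (13.04% − 2.66%) / 1.1390 = 10.38 / 1.1390 = 9.1133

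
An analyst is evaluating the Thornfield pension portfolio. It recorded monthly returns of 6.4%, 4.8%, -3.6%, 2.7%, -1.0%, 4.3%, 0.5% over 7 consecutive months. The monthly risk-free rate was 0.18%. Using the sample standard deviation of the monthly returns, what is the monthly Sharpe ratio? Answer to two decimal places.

r̄ = (6.4 + 4.8 − 3.6 + 2.7 − 1 + 4.3 + 0.5) / 7 = 2.0143%
Σ(r − r̄)² = (6.4 − 2.0143)² + (4.8 − 2.0143)² + (-3.6 − 2.0143)² + … = 75.5886
σ = √[75.5886 / 6] = 3.5494%
Sharpe = (r̄ − rf) / σ = (2.0143 − 0.18) / 3.5494 = 1.8343 / 3.5494 = 0.5168

0.52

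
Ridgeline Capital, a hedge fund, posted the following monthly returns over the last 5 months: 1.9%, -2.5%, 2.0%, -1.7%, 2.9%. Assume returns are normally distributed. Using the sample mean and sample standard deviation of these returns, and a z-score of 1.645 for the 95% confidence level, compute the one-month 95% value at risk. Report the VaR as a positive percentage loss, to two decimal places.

r̄ = (1.9 − 2.5 + 2 − 1.7 + 2.9) / 5 = 2.60 / 5 = 0.5200%
Sample std dev = √[23.8080 / 4] = 2.4397%
VaR = −(r̄ − z·σ) = −(0.5200 − 1.645 × 2.4397) = −(-3.4933) = 3.4933%

3.49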